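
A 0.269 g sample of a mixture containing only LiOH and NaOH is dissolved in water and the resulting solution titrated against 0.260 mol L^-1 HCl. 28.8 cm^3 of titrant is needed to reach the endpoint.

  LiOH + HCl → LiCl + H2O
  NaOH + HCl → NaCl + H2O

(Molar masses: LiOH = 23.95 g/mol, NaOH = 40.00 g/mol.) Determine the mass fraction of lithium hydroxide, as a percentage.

n(HCl) = 0.0288 × 0.260 = 7.49 × 10^-3 mol
Let x = n(LiOH), y = n(NaOH).
Titrant: 1x + 1y = 7.49 × 10^-3;  mass: 23.95x + 40.00y = 0.269
Solving, x = 1.90 × 10^-3 mol, y = 5.59 × 10^-3 mol
mass of LiOH = 1.90 × 10^-3 × 23.95 = 0.0455 g
% LiOH = 0.0455 / 0.269 × 100 = 16.9 %

16.9 %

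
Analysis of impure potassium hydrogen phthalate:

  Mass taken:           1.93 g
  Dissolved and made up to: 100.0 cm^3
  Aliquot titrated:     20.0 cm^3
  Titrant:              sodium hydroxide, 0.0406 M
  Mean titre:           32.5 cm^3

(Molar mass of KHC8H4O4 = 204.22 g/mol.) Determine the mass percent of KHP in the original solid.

KHC8H4O4 + NaOH → KNaC8H4O4 + H2O
n(NaOH) per titration = 0.0325 × 0.0406 = 1.32 × 10^-3 mol
n(KHC8H4O4) in each aliquot = 1.32 × 10^-3 mol (1:1 ratio)
n(KHC8H4O4) in the whole flask = 1.32 × 10^-3 × 100.0/20.0 = 6.60 × 10^-3 mol
mass of KHC8H4O4 = 6.60 × 10^-3 × 204.22 = 1.35 g
% KHC8H4O4 = 1.35 / 1.93 × 100 = 69.8 %

69.8 %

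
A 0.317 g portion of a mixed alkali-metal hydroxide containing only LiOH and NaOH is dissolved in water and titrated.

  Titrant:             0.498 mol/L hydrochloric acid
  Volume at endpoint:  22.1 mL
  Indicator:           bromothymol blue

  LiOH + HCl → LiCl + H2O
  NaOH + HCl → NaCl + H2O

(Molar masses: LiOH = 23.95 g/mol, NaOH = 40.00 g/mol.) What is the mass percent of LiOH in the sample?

n(HCl) = 0.0221 × 0.498 = 0.0110 mol
Let x = n(LiOH), y = n(NaOH).
Titrant: 1x + 1y = 0.0110;  mass: 23.95x + 40.00y = 0.317
Solving, x = 7.68 × 10^-3 mol, y = 3.33 × 10^-3 mol
mass of LiOH = 7.68 × 10^-3 × 23.95 = 0.184 g
% LiOH = 0.184 / 0.317 × 100 = 58.0 %

58.0 %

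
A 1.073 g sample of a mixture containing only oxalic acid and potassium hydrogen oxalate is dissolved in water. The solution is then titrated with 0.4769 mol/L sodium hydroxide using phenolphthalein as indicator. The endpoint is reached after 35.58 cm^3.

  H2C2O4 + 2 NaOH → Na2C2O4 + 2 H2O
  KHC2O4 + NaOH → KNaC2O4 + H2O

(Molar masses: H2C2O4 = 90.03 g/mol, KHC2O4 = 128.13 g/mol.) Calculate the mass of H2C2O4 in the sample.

0.5964 g

n(NaOH) = 0.03558 × 0.4769 = 0.01697 mol
Let x = n(H2C2O4), y = n(KHC2O4).
Titrant: 2x + 1y = 0.01697;  mass: 90.03x + 128.13y = 1.073
Solving, x = 6.624 × 10^-3 mol, y = 3.720 × 10^-3 mol
mass of H2C2O4 = 6.624 × 10^-3 × 90.03 = 0.5964 g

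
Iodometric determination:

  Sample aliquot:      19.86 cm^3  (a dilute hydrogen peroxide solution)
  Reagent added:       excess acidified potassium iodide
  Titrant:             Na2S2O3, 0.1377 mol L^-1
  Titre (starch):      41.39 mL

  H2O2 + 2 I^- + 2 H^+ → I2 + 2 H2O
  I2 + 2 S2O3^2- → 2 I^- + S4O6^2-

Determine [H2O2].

0.1435 mol/L

n(S2O3^2-) = 0.04139 × 0.1377 = 5.699 × 10^-3 mol
n(I2) = n(S2O3^2-)/2 = 2.850 × 10^-3 mol
n(H2O2) in the aliquot = 2.850 × 10^-3 mol (1:1 ratio)
[H2O2] = 2.850 × 10^-3 / 0.01986 = 0.1435 mol/L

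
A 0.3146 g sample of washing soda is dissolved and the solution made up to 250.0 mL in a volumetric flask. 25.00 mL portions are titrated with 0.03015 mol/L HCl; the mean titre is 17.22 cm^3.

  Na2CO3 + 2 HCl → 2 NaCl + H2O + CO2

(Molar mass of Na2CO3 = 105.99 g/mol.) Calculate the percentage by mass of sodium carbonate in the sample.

n(HCl) per titration = 0.01722 × 0.03015 = 5.192 × 10^-4 mol
From the 1:2 ratio, n(Na2CO3) in each aliquot = 1/2 × 5.192 × 10^-4 = 2.596 × 10^-4 mol
n(Na2CO3) in the whole flask = 2.596 × 10^-4 × 250.0/25.00 = 2.596 × 10^-3 mol
mass of Na2CO3 = 2.596 × 10^-3 × 105.99 = 0.2751 g
% Na2CO3 = 0.2751 / 0.3146 × 100 = 87.46 %

87.46 %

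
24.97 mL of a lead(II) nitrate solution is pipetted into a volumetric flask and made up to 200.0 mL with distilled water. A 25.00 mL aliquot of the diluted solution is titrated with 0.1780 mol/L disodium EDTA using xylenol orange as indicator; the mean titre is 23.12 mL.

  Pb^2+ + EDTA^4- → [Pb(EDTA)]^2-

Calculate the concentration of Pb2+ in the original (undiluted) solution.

1.318 mol/L

n(EDTA) = 0.02312 × 0.1780 = 4.115 × 10^-3 mol
n(Pb2+) in the aliquot = 4.115 × 10^-3 mol (1:1 ratio)
[Pb2+]_dilute = 4.115 × 10^-3 / 0.02500 = 0.1646 mol/L
Dilution factor = 200.0 / 24.97 = 8.010
[Pb2+]_stock = 0.1646 × 8.010 = 1.318 mol/L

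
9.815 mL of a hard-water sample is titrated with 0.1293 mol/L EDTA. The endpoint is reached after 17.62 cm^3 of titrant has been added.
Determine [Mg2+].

Mg^2+ + EDTA^4- → [Mg(EDTA)]^2-
n(EDTA) = 0.01762 L × 0.1293 mol/L = 2.278 × 10^-3 mol
n(Mg2+) = 2.278 × 10^-3 mol (1:1 mole ratio)
[Mg2+] = 2.278 × 10^-3 mol / 0.009815 L = 0.2321 mol/L

0.2321 mol/L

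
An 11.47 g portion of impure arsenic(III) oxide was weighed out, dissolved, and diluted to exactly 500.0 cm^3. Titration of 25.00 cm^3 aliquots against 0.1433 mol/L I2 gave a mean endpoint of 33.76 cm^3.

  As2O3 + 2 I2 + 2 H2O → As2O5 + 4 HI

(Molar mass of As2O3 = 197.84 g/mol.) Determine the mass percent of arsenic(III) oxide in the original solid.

83.44 %

n(I2) per titration = 0.03376 × 0.1433 = 4.838 × 10^-3 mol
From the 1:2 ratio, n(As2O3) in each aliquot = 1/2 × 4.838 × 10^-3 = 2.419 × 10^-3 mol
n(As2O3) in the whole flask = 2.419 × 10^-3 × 500.0/25.00 = 0.04838 mol
mass of As2O3 = 0.04838 × 197.84 = 9.571 g
% As2O3 = 9.571 / 11.47 × 100 = 83.44 %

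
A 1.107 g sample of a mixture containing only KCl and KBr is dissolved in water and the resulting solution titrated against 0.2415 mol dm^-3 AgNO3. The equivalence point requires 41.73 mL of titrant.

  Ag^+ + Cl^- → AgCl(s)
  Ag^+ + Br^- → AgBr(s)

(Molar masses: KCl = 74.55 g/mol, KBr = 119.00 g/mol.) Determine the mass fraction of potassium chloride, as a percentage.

13.98 %

n(AgNO3) = 0.04173 × 0.2415 = 0.01008 mol
Let x = n(KCl), y = n(KBr).
Titrant: 1x + 1y = 0.01008;  mass: 74.55x + 119.00y = 1.107
Solving, x = 2.076 × 10^-3 mol, y = 8.002 × 10^-3 mol
mass of KCl = 2.076 × 10^-3 × 74.55 = 0.1547 g
% KCl = 0.1547 / 1.107 × 100 = 13.98 %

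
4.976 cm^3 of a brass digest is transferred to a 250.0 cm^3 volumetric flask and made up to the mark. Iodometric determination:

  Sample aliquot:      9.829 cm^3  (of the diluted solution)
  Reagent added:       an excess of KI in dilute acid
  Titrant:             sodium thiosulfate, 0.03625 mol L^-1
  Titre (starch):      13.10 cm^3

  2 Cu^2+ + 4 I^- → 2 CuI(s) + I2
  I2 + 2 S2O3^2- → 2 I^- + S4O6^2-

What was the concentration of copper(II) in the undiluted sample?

2.427 mol/L

n(S2O3^2-) = 0.01310 × 0.03625 = 4.749 × 10^-4 mol
n(I2) = n(S2O3^2-)/2 = 2.374 × 10^-4 mol
From the 2:1 ratio, n(Cu2+) in the aliquot = 2/1 × 2.374 × 10^-4 = 4.749 × 10^-4 mol
[Cu2+]_dilute = 4.749 × 10^-4 / 0.009829 = 0.04831 mol/L
[Cu2+]_original = 0.04831 × 250.0/4.976 = 2.427 mol/L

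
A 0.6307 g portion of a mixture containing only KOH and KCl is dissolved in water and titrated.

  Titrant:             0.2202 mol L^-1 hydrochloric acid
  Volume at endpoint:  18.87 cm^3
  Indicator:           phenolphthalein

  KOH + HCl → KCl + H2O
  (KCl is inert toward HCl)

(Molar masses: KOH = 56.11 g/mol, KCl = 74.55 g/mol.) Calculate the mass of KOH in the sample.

n(HCl) = 0.01887 × 0.2202 = 4.155 × 10^-3 mol
Let x = n(KOH), y = n(KCl).
Titrant: 1x = 4.155 × 10^-3;  mass: 56.11x + 74.55y = 0.6307
Solving, x = 4.155 × 10^-3 mol, y = 5.333 × 10^-3 mol
mass of KOH = 4.155 × 10^-3 × 56.11 = 0.2331 g

0.2331 g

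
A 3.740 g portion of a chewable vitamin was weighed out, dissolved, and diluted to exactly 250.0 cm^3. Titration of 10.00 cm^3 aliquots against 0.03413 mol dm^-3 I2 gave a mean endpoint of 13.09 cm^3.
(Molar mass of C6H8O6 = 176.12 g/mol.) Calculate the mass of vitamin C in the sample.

C6H8O6 + I2 → C6H6O6 + 2 HI
n(I2) per titration = 0.01309 × 0.03413 = 4.468 × 10^-4 mol
n(C6H8O6) in each aliquot = 4.468 × 10^-4 mol (1:1 ratio)
n(C6H8O6) in the whole flask = 4.468 × 10^-4 × 250.0/10.00 = 0.01117 mol
mass of C6H8O6 = 0.01117 × 176.12 = 1.967 g

1.967 g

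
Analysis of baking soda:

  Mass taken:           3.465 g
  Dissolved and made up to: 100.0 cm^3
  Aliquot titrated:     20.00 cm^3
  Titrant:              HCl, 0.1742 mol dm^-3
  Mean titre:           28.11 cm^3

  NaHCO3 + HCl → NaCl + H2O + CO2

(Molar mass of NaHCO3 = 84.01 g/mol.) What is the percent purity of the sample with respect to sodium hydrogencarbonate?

59.36 %

n(HCl) per titration = 0.02811 × 0.1742 = 4.897 × 10^-3 mol
n(NaHCO3) in each aliquot = 4.897 × 10^-3 mol (1:1 ratio)
n(NaHCO3) in the whole flask = 4.897 × 10^-3 × 100.0/20.00 = 0.02448 mol
mass of NaHCO3 = 0.02448 × 84.01 = 2.057 g
% NaHCO3 = 2.057 / 3.465 × 100 = 59.36 %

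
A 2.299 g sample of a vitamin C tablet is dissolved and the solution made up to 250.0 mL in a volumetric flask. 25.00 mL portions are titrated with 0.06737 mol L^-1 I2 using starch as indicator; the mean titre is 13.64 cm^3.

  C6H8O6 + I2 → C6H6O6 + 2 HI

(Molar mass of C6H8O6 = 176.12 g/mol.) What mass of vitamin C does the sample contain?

n(I2) per titration = 0.01364 × 0.06737 = 9.189 × 10^-4 mol
n(C6H8O6) in each aliquot = 9.189 × 10^-4 mol (1:1 ratio)
n(C6H8O6) in the whole flask = 9.189 × 10^-4 × 250.0/25.00 = 9.189 × 10^-3 mol
mass of C6H8O6 = 9.189 × 10^-3 × 176.12 = 1.618 g

1.618 g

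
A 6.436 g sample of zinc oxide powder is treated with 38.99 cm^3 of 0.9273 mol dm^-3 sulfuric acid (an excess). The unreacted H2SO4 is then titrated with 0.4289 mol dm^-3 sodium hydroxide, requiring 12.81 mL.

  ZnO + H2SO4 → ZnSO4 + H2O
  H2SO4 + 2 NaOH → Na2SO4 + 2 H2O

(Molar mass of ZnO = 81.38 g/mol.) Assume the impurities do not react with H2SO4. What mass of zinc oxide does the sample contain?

n(H2SO4) added = 0.03899 × 0.9273 = 0.03616 mol
n(NaOH) used in back-titration = 0.01281 × 0.4289 = 5.494 × 10^-3 mol
From the 1:2 ratio, n(H2SO4) left over = 1/2 × 5.494 × 10^-3 = 2.747 × 10^-3 mol
n(H2SO4) consumed by analyte = 0.03616 − 2.747 × 10^-3 = 0.03341 mol
n(ZnO) = 0.03341 mol (1:1 ratio)
mass of ZnO = 0.03341 × 81.38 = 2.719 g

2.719 g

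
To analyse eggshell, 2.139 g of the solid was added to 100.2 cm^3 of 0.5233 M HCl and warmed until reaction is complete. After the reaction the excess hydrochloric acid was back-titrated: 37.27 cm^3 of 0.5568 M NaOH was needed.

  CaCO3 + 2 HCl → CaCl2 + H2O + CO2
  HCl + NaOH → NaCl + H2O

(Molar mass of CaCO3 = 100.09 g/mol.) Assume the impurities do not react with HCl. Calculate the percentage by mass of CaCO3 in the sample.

74.13 %

n(HCl) added = 0.1002 × 0.5233 = 0.05243 mol
n(NaOH) used in back-titration = 0.03727 × 0.5568 = 0.02075 mol
n(HCl) left over = 0.02075 mol (1:1 ratio)
n(HCl) consumed by analyte = 0.05243 − 0.02075 = 0.03168 mol
From the 1:2 ratio, n(CaCO3) = 1/2 × 0.03168 = 0.01584 mol
mass of CaCO3 = 0.01584 × 100.09 = 1.586 g
% CaCO3 = 1.586 / 2.139 × 100 = 74.13 %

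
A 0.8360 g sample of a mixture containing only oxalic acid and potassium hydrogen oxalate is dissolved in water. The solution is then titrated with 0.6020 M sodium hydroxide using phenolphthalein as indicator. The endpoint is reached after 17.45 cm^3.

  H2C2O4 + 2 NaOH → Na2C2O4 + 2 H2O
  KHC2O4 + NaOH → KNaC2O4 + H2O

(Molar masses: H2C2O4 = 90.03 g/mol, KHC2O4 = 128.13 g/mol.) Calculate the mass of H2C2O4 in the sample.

n(NaOH) = 0.01745 × 0.6020 = 0.01050 mol
Let x = n(H2C2O4), y = n(KHC2O4).
Titrant: 2x + 1y = 0.01050;  mass: 90.03x + 128.13y = 0.8360
Solving, x = 3.068 × 10^-3 mol, y = 4.369 × 10^-3 mol
mass of H2C2O4 = 3.068 × 10^-3 × 90.03 = 0.2762 g

0.2762 g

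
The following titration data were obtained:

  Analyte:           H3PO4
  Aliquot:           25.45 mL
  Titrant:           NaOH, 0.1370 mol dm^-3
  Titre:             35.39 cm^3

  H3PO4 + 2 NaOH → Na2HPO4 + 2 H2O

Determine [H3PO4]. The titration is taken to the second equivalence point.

0.09525 mol/L

n(NaOH) = 0.03539 L × 0.1370 mol/L = 4.848 × 10^-3 mol
From the 1:2 mole ratio, n(H3PO4) = 1/2 × 4.848 × 10^-3 = 2.424 × 10^-3 mol
[H3PO4] = 2.424 × 10^-3 mol / 0.02545 L = 0.09525 mol/L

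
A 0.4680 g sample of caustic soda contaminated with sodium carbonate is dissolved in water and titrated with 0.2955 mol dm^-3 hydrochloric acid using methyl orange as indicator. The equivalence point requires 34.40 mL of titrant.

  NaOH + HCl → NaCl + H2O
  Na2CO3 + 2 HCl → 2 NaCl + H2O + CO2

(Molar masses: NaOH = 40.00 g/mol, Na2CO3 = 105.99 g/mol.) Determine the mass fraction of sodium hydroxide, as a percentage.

46.50 %

n(HCl) = 0.03440 × 0.2955 = 0.01017 mol
Let x = n(NaOH), y = n(Na2CO3).
Titrant: 1x + 2y = 0.01017;  mass: 40.00x + 105.99y = 0.4680
Solving, x = 5.441 × 10^-3 mol, y = 2.362 × 10^-3 mol
mass of NaOH = 5.441 × 10^-3 × 40.00 = 0.2176 g
% NaOH = 0.2176 / 0.4680 × 100 = 46.50 %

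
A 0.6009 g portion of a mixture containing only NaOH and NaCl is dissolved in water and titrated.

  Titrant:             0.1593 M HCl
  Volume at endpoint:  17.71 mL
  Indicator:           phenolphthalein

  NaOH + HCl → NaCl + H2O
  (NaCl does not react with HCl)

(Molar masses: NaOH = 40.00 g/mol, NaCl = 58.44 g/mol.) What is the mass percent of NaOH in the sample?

n(HCl) = 0.01771 × 0.1593 = 2.821 × 10^-3 mol
Let x = n(NaOH), y = n(NaCl).
Titrant: 1x = 2.821 × 10^-3;  mass: 40.00x + 58.44y = 0.6009
Solving, x = 2.821 × 10^-3 mol, y = 8.351 × 10^-3 mol
mass of NaOH = 2.821 × 10^-3 × 40.00 = 0.1128 g
% NaOH = 0.1128 / 0.6009 × 100 = 18.78 %

18.78 %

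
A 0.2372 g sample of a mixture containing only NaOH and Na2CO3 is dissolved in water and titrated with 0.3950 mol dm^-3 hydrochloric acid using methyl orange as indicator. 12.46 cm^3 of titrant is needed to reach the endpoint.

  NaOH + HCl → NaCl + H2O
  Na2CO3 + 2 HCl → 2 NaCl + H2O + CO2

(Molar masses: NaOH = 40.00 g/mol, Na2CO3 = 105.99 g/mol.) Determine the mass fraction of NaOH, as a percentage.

30.66 %

n(HCl) = 0.01246 × 0.3950 = 4.922 × 10^-3 mol
Let x = n(NaOH), y = n(Na2CO3).
Titrant: 1x + 2y = 4.922 × 10^-3;  mass: 40.00x + 105.99y = 0.2372
Solving, x = 1.818 × 10^-3 mol, y = 1.552 × 10^-3 mol
mass of NaOH = 1.818 × 10^-3 × 40.00 = 0.07272 g
% NaOH = 0.07272 / 0.2372 × 100 = 30.66 %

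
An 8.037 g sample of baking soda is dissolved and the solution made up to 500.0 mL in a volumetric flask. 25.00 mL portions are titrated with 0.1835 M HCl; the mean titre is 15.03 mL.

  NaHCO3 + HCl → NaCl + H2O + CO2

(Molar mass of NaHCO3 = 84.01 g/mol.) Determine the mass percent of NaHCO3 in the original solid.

n(HCl) per titration = 0.01503 × 0.1835 = 2.758 × 10^-3 mol
n(NaHCO3) in each aliquot = 2.758 × 10^-3 mol (1:1 ratio)
n(NaHCO3) in the whole flask = 2.758 × 10^-3 × 500.0/25.00 = 0.05516 mol
mass of NaHCO3 = 0.05516 × 84.01 = 4.634 g
% NaHCO3 = 4.634 / 8.037 × 100 = 57.66 %

57.66 %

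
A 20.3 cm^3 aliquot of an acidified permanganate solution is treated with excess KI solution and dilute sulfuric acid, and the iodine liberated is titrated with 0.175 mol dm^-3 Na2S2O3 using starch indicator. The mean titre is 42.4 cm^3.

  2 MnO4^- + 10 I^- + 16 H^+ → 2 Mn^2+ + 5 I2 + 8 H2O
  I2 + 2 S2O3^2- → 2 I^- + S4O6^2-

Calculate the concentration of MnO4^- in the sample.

0.0731 mol/L

n(S2O3^2-) = 0.0424 × 0.175 = 7.42 × 10^-3 mol
n(I2) = n(S2O3^2-)/2 = 3.71 × 10^-3 mol
From the 2:5 ratio, n(MnO4^-) in the aliquot = 2/5 × 3.71 × 10^-3 = 1.48 × 10^-3 mol
[MnO4^-] = 1.48 × 10^-3 / 0.0203 = 0.0731 mol/L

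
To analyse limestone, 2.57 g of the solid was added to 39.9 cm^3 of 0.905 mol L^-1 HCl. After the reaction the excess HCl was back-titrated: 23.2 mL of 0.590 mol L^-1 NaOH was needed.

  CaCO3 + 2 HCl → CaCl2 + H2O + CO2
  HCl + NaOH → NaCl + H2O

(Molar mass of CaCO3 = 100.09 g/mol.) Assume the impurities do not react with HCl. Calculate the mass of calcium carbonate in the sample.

1.12 g

n(HCl) added = 0.0399 × 0.905 = 0.0361 mol
n(NaOH) used in back-titration = 0.0232 × 0.590 = 0.0137 mol
n(HCl) left over = 0.0137 mol (1:1 ratio)
n(HCl) consumed by analyte = 0.0361 − 0.0137 = 0.0224 mol
From the 1:2 ratio, n(CaCO3) = 1/2 × 0.0224 = 0.0112 mol
mass of CaCO3 = 0.0112 × 100.09 = 1.12 g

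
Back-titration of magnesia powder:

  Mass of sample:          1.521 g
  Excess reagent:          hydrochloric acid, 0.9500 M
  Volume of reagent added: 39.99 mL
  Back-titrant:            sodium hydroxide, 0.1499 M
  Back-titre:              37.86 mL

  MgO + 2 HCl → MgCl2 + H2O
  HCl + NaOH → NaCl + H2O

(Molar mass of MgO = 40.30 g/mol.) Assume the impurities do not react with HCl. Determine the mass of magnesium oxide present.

0.6512 g

n(HCl) added = 0.03999 × 0.9500 = 0.03799 mol
n(NaOH) used in back-titration = 0.03786 × 0.1499 = 5.675 × 10^-3 mol
n(HCl) left over = 5.675 × 10^-3 mol (1:1 ratio)
n(HCl) consumed by analyte = 0.03799 − 5.675 × 10^-3 = 0.03232 mol
From the 1:2 ratio, n(MgO) = 1/2 × 0.03232 = 0.01616 mol
mass of MgO = 0.01616 × 40.30 = 0.6512 g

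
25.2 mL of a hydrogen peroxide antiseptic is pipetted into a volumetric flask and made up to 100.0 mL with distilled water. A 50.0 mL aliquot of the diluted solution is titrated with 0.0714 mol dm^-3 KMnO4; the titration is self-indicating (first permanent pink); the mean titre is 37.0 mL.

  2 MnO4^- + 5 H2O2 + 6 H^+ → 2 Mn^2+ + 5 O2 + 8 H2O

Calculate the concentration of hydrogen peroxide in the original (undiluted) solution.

0.524 mol/L

n(KMnO4) = 0.0370 × 0.0714 = 2.64 × 10^-3 mol
From the 5:2 ratio, n(H2O2) in the aliquot = 5/2 × 2.64 × 10^-3 = 6.60 × 10^-3 mol
[H2O2]_dilute = 6.60 × 10^-3 / 0.0500 = 0.132 mol/L
Dilution factor = 100.0 / 25.2 = 3.968
[H2O2]_stock = 0.132 × 3.968 = 0.524 mol/L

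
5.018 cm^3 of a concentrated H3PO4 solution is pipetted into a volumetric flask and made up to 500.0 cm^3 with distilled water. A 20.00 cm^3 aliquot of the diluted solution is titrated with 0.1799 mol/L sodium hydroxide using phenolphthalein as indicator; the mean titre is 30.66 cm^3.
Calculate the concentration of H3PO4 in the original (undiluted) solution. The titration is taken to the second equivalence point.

13.74 mol/L

H3PO4 + 2 NaOH → Na2HPO4 + 2 H2O
n(NaOH) = 0.03066 × 0.1799 = 5.516 × 10^-3 mol
From the 1:2 ratio, n(H3PO4) in the aliquot = 1/2 × 5.516 × 10^-3 = 2.758 × 10^-3 mol
[H3PO4]_dilute = 2.758 × 10^-3 / 0.02000 = 0.1379 mol/L
Dilution factor = 500.0 / 5.018 = 99.64
[H3PO4]_stock = 0.1379 × 99.64 = 13.74 mol/L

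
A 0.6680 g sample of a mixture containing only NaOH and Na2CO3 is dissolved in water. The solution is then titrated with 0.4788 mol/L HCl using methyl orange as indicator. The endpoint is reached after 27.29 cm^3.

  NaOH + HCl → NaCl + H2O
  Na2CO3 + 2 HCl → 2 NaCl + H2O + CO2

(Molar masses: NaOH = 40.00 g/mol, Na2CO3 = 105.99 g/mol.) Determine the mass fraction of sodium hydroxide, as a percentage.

11.27 %

n(HCl) = 0.02729 × 0.4788 = 0.01307 mol
Let x = n(NaOH), y = n(Na2CO3).
Titrant: 1x + 2y = 0.01307;  mass: 40.00x + 105.99y = 0.6680
Solving, x = 1.882 × 10^-3 mol, y = 5.592 × 10^-3 mol
mass of NaOH = 1.882 × 10^-3 × 40.00 = 0.07528 g
% NaOH = 0.07528 / 0.6680 × 100 = 11.27 %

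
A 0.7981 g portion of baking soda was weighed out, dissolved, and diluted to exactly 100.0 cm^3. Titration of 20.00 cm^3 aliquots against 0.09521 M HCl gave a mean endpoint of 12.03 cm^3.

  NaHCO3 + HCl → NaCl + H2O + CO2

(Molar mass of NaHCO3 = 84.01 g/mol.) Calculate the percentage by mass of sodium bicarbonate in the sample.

n(HCl) per titration = 0.01203 × 0.09521 = 1.145 × 10^-3 mol
n(NaHCO3) in each aliquot = 1.145 × 10^-3 mol (1:1 ratio)
n(NaHCO3) in the whole flask = 1.145 × 10^-3 × 100.0/20.00 = 5.727 × 10^-3 mol
mass of NaHCO3 = 5.727 × 10^-3 × 84.01 = 0.4811 g
% NaHCO3 = 0.4811 / 0.7981 × 100 = 60.28 %

60.28 %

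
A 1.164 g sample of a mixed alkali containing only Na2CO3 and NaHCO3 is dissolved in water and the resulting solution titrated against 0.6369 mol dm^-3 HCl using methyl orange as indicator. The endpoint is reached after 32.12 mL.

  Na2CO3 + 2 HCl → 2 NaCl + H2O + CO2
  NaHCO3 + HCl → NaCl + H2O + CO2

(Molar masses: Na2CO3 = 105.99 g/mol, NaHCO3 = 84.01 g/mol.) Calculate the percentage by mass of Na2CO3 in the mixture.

n(HCl) = 0.03212 × 0.6369 = 0.02046 mol
Let x = n(Na2CO3), y = n(NaHCO3).
Titrant: 2x + 1y = 0.02046;  mass: 105.99x + 84.01y = 1.164
Solving, x = 8.941 × 10^-3 mol, y = 2.575 × 10^-3 mol
mass of Na2CO3 = 8.941 × 10^-3 × 105.99 = 0.9477 g
% Na2CO3 = 0.9477 / 1.164 × 100 = 81.41 %

81.41 %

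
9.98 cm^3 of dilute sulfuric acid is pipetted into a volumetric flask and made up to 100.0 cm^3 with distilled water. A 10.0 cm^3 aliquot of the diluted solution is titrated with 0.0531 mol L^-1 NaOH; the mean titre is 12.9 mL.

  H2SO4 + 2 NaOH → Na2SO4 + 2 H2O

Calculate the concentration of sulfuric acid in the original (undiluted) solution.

0.343 mol/L

n(NaOH) = 0.0129 × 0.0531 = 6.85 × 10^-4 mol
From the 1:2 ratio, n(H2SO4) in the aliquot = 1/2 × 6.85 × 10^-4 = 3.42 × 10^-4 mol
[H2SO4]_dilute = 3.42 × 10^-4 / 0.0100 = 0.0342 mol/L
Dilution factor = 100.0 / 9.98 = 10.02
[H2SO4]_stock = 0.0342 × 10.02 = 0.343 mol/L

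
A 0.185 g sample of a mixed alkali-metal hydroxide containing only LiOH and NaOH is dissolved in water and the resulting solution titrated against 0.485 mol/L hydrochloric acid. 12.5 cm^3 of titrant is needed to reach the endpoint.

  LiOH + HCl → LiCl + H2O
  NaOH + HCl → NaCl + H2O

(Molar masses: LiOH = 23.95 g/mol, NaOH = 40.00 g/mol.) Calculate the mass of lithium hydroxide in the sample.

n(HCl) = 0.0125 × 0.485 = 6.06 × 10^-3 mol
Let x = n(LiOH), y = n(NaOH).
Titrant: 1x + 1y = 6.06 × 10^-3;  mass: 23.95x + 40.00y = 0.185
Solving, x = 3.58 × 10^-3 mol, y = 2.48 × 10^-3 mol
mass of LiOH = 3.58 × 10^-3 × 23.95 = 0.0858 g

0.0858 g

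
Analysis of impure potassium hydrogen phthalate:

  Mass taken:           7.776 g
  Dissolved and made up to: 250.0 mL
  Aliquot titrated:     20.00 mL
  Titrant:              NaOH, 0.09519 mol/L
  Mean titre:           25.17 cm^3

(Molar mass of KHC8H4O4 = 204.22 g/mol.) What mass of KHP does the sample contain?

6.116 g

KHC8H4O4 + NaOH → KNaC8H4O4 + H2O
n(NaOH) per titration = 0.02517 × 0.09519 = 2.396 × 10^-3 mol
n(KHC8H4O4) in each aliquot = 2.396 × 10^-3 mol (1:1 ratio)
n(KHC8H4O4) in the whole flask = 2.396 × 10^-3 × 250.0/20.00 = 0.02995 mol
mass of KHC8H4O4 = 0.02995 × 204.22 = 6.116 g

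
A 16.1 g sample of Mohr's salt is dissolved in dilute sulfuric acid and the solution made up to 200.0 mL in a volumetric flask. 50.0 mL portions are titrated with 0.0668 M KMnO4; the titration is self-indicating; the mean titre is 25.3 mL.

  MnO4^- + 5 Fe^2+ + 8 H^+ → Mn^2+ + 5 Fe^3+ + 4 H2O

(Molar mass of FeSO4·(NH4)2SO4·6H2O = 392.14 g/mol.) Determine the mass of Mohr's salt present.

n(KMnO4) per titration = 0.0253 × 0.0668 = 1.69 × 10^-3 mol
From the 5:1 ratio, n(FeSO4·(NH4)2SO4·6H2O) in each aliquot = 5/1 × 1.69 × 10^-3 = 8.45 × 10^-3 mol
n(FeSO4·(NH4)2SO4·6H2O) in the whole flask = 8.45 × 10^-3 × 200.0/50.0 = 0.0338 mol
mass of FeSO4·(NH4)2SO4·6H2O = 0.0338 × 392.14 = 13.3 g

13.3 g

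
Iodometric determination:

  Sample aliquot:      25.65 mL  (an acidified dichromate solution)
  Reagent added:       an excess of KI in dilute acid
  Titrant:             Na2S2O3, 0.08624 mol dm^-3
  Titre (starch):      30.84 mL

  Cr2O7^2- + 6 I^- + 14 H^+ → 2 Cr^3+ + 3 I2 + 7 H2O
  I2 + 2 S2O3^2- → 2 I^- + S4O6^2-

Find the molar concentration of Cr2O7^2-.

0.01728 mol/L

n(S2O3^2-) = 0.03084 × 0.08624 = 2.660 × 10^-3 mol
n(I2) = n(S2O3^2-)/2 = 1.330 × 10^-3 mol
From the 1:3 ratio, n(Cr2O7^2-) in the aliquot = 1/3 × 1.330 × 10^-3 = 4.433 × 10^-4 mol
[Cr2O7^2-] = 4.433 × 10^-4 / 0.02565 = 0.01728 mol/L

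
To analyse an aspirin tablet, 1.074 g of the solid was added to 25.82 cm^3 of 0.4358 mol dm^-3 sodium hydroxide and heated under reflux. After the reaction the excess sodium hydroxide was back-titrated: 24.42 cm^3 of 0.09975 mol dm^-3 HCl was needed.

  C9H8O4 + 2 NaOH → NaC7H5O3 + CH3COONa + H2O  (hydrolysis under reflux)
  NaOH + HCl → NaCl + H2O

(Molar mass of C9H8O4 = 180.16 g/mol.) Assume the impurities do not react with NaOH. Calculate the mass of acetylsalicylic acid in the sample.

n(NaOH) added = 0.02582 × 0.4358 = 0.01125 mol
n(HCl) used in back-titration = 0.02442 × 0.09975 = 2.436 × 10^-3 mol
n(NaOH) left over = 2.436 × 10^-3 mol (1:1 ratio)
n(NaOH) consumed by analyte = 0.01125 − 2.436 × 10^-3 = 8.816 × 10^-3 mol
From the 1:2 ratio, n(C9H8O4) = 1/2 × 8.816 × 10^-3 = 4.408 × 10^-3 mol
mass of C9H8O4 = 4.408 × 10^-3 × 180.16 = 0.7942 g

0.7942 g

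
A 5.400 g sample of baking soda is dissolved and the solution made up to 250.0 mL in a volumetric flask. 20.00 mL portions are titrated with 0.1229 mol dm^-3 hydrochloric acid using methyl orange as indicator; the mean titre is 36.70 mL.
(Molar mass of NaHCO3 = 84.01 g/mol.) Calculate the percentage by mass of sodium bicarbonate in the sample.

NaHCO3 + HCl → NaCl + H2O + CO2
n(HCl) per titration = 0.03670 × 0.1229 = 4.510 × 10^-3 mol
n(NaHCO3) in each aliquot = 4.510 × 10^-3 mol (1:1 ratio)
n(NaHCO3) in the whole flask = 4.510 × 10^-3 × 250.0/20.00 = 0.05638 mol
mass of NaHCO3 = 0.05638 × 84.01 = 4.737 g
% NaHCO3 = 4.737 / 5.400 × 100 = 87.71 %

87.71 %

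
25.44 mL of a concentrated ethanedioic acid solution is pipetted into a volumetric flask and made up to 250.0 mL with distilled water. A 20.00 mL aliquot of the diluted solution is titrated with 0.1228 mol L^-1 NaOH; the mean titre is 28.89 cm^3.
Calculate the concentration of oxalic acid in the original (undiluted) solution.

H2C2O4 + 2 NaOH → Na2C2O4 + 2 H2O
n(NaOH) = 0.02889 × 0.1228 = 3.548 × 10^-3 mol
From the 1:2 ratio, n(H2C2O4) in the aliquot = 1/2 × 3.548 × 10^-3 = 1.774 × 10^-3 mol
[H2C2O4]_dilute = 1.774 × 10^-3 / 0.02000 = 0.08869 mol/L
Dilution factor = 250.0 / 25.44 = 9.827
[H2C2O4]_stock = 0.08869 × 9.827 = 0.8716 mol/L

0.8716 mol/L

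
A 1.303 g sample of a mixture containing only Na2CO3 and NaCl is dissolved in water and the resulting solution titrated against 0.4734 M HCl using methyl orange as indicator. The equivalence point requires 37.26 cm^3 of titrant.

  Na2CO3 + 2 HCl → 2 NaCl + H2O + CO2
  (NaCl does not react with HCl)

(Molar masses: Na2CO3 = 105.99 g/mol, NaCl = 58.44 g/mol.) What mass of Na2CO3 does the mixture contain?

n(HCl) = 0.03726 × 0.4734 = 0.01764 mol
Let x = n(Na2CO3), y = n(NaCl).
Titrant: 2x = 0.01764;  mass: 105.99x + 58.44y = 1.303
Solving, x = 8.819 × 10^-3 mol, y = 6.301 × 10^-3 mol
mass of Na2CO3 = 8.819 × 10^-3 × 105.99 = 0.9348 g

0.9348 g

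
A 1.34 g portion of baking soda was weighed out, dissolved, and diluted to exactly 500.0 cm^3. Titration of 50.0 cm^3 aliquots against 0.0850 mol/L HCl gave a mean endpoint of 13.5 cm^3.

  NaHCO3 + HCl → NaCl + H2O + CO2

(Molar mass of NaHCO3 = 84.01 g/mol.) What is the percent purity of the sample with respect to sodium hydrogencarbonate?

n(HCl) per titration = 0.0135 × 0.0850 = 1.15 × 10^-3 mol
n(NaHCO3) in each aliquot = 1.15 × 10^-3 mol (1:1 ratio)
n(NaHCO3) in the whole flask = 1.15 × 10^-3 × 500.0/50.0 = 0.0115 mol
mass of NaHCO3 = 0.0115 × 84.01 = 0.964 g
% NaHCO3 = 0.964 / 1.34 × 100 = 71.9 %

71.9 %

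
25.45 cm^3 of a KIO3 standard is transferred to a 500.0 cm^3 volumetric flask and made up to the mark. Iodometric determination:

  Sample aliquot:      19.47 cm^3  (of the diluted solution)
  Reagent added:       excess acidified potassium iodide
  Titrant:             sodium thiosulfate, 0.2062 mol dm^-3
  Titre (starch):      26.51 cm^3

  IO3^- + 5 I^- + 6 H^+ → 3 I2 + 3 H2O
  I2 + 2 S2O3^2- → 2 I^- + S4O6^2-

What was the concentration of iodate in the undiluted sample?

n(S2O3^2-) = 0.02651 × 0.2062 = 5.466 × 10^-3 mol
n(I2) = n(S2O3^2-)/2 = 2.733 × 10^-3 mol
From the 1:3 ratio, n(IO3^-) in the aliquot = 1/3 × 2.733 × 10^-3 = 9.111 × 10^-4 mol
[IO3^-]_dilute = 9.111 × 10^-4 / 0.01947 = 0.04679 mol/L
[IO3^-]_original = 0.04679 × 500.0/25.45 = 0.9193 mol/L

0.9193 mol/L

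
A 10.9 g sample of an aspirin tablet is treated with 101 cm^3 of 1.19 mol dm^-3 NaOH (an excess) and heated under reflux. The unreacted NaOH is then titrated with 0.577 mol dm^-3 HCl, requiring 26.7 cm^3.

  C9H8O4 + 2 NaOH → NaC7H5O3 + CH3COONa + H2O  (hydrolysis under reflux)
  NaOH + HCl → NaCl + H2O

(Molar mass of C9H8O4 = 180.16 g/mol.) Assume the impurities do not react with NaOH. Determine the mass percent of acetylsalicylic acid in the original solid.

n(NaOH) added = 0.101 × 1.19 = 0.120 mol
n(HCl) used in back-titration = 0.0267 × 0.577 = 0.0154 mol
n(NaOH) left over = 0.0154 mol (1:1 ratio)
n(NaOH) consumed by analyte = 0.120 − 0.0154 = 0.105 mol
From the 1:2 ratio, n(C9H8O4) = 1/2 × 0.105 = 0.0524 mol
mass of C9H8O4 = 0.0524 × 180.16 = 9.44 g
% C9H8O4 = 9.44 / 10.9 × 100 = 86.6 %

86.6 %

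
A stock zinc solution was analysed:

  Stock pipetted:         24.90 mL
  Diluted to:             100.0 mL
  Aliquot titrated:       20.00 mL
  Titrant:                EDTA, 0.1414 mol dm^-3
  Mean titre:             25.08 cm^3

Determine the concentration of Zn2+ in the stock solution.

Zn^2+ + EDTA^4- → [Zn(EDTA)]^2-
n(EDTA) = 0.02508 × 0.1414 = 3.546 × 10^-3 mol
n(Zn2+) in the aliquot = 3.546 × 10^-3 mol (1:1 ratio)
[Zn2+]_dilute = 3.546 × 10^-3 / 0.02000 = 0.1773 mol/L
Dilution factor = 100.0 / 24.90 = 4.016
[Zn2+]_stock = 0.1773 × 4.016 = 0.7121 mol/L

0.7121 mol/L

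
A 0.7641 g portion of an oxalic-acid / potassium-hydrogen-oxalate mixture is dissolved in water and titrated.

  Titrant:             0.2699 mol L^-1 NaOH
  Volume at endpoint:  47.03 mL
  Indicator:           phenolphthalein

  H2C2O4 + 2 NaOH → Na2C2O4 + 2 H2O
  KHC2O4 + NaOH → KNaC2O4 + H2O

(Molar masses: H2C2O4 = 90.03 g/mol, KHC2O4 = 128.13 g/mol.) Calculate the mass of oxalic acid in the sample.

0.4670 g

n(NaOH) = 0.04703 × 0.2699 = 0.01269 mol
Let x = n(H2C2O4), y = n(KHC2O4).
Titrant: 2x + 1y = 0.01269;  mass: 90.03x + 128.13y = 0.7641
Solving, x = 5.187 × 10^-3 mol, y = 2.319 × 10^-3 mol
mass of H2C2O4 = 5.187 × 10^-3 × 90.03 = 0.4670 g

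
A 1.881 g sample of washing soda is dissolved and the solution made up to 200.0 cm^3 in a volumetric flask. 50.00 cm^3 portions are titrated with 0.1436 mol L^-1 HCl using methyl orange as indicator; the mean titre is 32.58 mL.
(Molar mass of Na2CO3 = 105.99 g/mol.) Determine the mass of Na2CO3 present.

Na2CO3 + 2 HCl → 2 NaCl + H2O + CO2
n(HCl) per titration = 0.03258 × 0.1436 = 4.678 × 10^-3 mol
From the 1:2 ratio, n(Na2CO3) in each aliquot = 1/2 × 4.678 × 10^-3 = 2.339 × 10^-3 mol
n(Na2CO3) in the whole flask = 2.339 × 10^-3 × 200.0/50.00 = 9.357 × 10^-3 mol
mass of Na2CO3 = 9.357 × 10^-3 × 105.99 = 0.9917 g

0.9917 g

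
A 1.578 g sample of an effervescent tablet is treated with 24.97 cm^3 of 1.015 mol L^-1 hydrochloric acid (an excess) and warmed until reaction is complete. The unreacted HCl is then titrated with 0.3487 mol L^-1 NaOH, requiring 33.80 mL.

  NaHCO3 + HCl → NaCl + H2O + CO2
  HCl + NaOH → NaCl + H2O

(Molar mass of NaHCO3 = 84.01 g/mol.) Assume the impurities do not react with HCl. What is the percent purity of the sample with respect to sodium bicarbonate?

72.18 %

n(HCl) added = 0.02497 × 1.015 = 0.02534 mol
n(NaOH) used in back-titration = 0.03380 × 0.3487 = 0.01179 mol
n(HCl) left over = 0.01179 mol (1:1 ratio)
n(HCl) consumed by analyte = 0.02534 − 0.01179 = 0.01356 mol
n(NaHCO3) = 0.01356 mol (1:1 ratio)
mass of NaHCO3 = 0.01356 × 84.01 = 1.139 g
% NaHCO3 = 1.139 / 1.578 × 100 = 72.18 %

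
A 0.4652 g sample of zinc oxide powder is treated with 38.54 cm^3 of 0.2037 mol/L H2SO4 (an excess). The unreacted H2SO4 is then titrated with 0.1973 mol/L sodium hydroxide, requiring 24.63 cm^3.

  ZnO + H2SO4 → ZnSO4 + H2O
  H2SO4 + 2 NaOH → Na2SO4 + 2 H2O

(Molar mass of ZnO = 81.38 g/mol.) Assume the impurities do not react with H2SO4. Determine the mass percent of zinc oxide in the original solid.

n(H2SO4) added = 0.03854 × 0.2037 = 7.851 × 10^-3 mol
n(NaOH) used in back-titration = 0.02463 × 0.1973 = 4.859 × 10^-3 mol
From the 1:2 ratio, n(H2SO4) left over = 1/2 × 4.859 × 10^-3 = 2.430 × 10^-3 mol
n(H2SO4) consumed by analyte = 7.851 × 10^-3 − 2.430 × 10^-3 = 5.421 × 10^-3 mol
n(ZnO) = 5.421 × 10^-3 mol (1:1 ratio)
mass of ZnO = 5.421 × 10^-3 × 81.38 = 0.4411 g
% ZnO = 0.4411 / 0.4652 × 100 = 94.83 %

94.83 %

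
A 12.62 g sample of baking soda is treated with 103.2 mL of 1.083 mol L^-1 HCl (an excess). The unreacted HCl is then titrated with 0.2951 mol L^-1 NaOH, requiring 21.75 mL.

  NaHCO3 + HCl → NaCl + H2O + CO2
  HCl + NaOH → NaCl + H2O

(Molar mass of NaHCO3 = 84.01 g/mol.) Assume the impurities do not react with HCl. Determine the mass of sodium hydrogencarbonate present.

n(HCl) added = 0.1032 × 1.083 = 0.1118 mol
n(NaOH) used in back-titration = 0.02175 × 0.2951 = 6.418 × 10^-3 mol
n(HCl) left over = 6.418 × 10^-3 mol (1:1 ratio)
n(HCl) consumed by analyte = 0.1118 − 6.418 × 10^-3 = 0.1053 mol
n(NaHCO3) = 0.1053 mol (1:1 ratio)
mass of NaHCO3 = 0.1053 × 84.01 = 8.850 g

8.850 g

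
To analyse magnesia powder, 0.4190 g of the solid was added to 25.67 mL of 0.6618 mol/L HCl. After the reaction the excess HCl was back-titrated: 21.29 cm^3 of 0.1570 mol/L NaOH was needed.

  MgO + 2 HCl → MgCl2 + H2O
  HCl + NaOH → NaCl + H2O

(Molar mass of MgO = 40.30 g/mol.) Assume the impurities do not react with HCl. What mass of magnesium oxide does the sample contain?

0.2750 g

n(HCl) added = 0.02567 × 0.6618 = 0.01699 mol
n(NaOH) used in back-titration = 0.02129 × 0.1570 = 3.343 × 10^-3 mol
n(HCl) left over = 3.343 × 10^-3 mol (1:1 ratio)
n(HCl) consumed by analyte = 0.01699 − 3.343 × 10^-3 = 0.01365 mol
From the 1:2 ratio, n(MgO) = 1/2 × 0.01365 = 6.823 × 10^-3 mol
mass of MgO = 6.823 × 10^-3 × 40.30 = 0.2750 g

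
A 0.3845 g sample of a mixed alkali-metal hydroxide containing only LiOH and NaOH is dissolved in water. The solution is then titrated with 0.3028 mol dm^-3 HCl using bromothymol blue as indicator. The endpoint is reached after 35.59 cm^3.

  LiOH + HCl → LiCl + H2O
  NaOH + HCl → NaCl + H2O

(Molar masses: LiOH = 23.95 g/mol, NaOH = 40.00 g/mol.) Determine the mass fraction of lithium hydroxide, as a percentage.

n(HCl) = 0.03559 × 0.3028 = 0.01078 mol
Let x = n(LiOH), y = n(NaOH).
Titrant: 1x + 1y = 0.01078;  mass: 23.95x + 40.00y = 0.3845
Solving, x = 2.901 × 10^-3 mol, y = 7.875 × 10^-3 mol
mass of LiOH = 2.901 × 10^-3 × 23.95 = 0.06949 g
% LiOH = 0.06949 / 0.3845 × 100 = 18.07 %

18.07 %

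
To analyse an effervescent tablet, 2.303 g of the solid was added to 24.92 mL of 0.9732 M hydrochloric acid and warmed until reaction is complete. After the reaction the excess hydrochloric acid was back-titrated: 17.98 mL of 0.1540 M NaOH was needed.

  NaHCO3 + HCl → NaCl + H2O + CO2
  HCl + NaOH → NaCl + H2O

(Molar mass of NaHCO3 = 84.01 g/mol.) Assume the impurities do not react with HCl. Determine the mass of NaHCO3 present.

1.805 g

n(HCl) added = 0.02492 × 0.9732 = 0.02425 mol
n(NaOH) used in back-titration = 0.01798 × 0.1540 = 2.769 × 10^-3 mol
n(HCl) left over = 2.769 × 10^-3 mol (1:1 ratio)
n(HCl) consumed by analyte = 0.02425 − 2.769 × 10^-3 = 0.02148 mol
n(NaHCO3) = 0.02148 mol (1:1 ratio)
mass of NaHCO3 = 0.02148 × 84.01 = 1.805 g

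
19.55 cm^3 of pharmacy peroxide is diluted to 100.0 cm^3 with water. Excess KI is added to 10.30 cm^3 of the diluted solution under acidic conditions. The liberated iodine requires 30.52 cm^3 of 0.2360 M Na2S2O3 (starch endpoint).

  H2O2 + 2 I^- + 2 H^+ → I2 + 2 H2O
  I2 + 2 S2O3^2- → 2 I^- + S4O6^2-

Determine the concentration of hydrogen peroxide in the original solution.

1.788 M

n(S2O3^2-) = 0.03052 × 0.2360 = 7.203 × 10^-3 mol
n(I2) = n(S2O3^2-)/2 = 3.601 × 10^-3 mol
n(H2O2) in the aliquot = 3.601 × 10^-3 mol (1:1 ratio)
[H2O2]_dilute = 3.601 × 10^-3 / 0.01030 = 0.3496 mol/L
[H2O2]_original = 0.3496 × 100.0/19.55 = 1.788 mol/L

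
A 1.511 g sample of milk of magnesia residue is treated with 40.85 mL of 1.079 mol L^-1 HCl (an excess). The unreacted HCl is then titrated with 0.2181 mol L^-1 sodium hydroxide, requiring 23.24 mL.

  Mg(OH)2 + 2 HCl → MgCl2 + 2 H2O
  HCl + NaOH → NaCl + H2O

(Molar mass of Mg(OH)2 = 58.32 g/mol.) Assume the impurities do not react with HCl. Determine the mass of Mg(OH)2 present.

1.137 g

n(HCl) added = 0.04085 × 1.079 = 0.04408 mol
n(NaOH) used in back-titration = 0.02324 × 0.2181 = 5.069 × 10^-3 mol
n(HCl) left over = 5.069 × 10^-3 mol (1:1 ratio)
n(HCl) consumed by analyte = 0.04408 − 5.069 × 10^-3 = 0.03901 mol
From the 1:2 ratio, n(Mg(OH)2) = 1/2 × 0.03901 = 0.01950 mol
mass of Mg(OH)2 = 0.01950 × 58.32 = 1.137 g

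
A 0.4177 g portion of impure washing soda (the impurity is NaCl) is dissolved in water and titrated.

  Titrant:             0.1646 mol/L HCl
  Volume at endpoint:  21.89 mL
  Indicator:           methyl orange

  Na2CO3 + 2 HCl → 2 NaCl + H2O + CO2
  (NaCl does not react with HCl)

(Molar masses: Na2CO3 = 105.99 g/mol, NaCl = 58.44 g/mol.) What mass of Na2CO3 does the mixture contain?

n(HCl) = 0.02189 × 0.1646 = 3.603 × 10^-3 mol
Let x = n(Na2CO3), y = n(NaCl).
Titrant: 2x = 3.603 × 10^-3;  mass: 105.99x + 58.44y = 0.4177
Solving, x = 1.802 × 10^-3 mol, y = 3.880 × 10^-3 mol
mass of Na2CO3 = 1.802 × 10^-3 × 105.99 = 0.1909 g

0.1909 g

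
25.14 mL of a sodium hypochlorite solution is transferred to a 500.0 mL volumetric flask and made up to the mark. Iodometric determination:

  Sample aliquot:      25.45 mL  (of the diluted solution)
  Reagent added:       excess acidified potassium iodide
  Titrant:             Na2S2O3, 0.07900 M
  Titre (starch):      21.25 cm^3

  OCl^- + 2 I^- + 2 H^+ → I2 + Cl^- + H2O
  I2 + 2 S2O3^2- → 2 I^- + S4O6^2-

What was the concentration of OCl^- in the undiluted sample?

n(S2O3^2-) = 0.02125 × 0.07900 = 1.679 × 10^-3 mol
n(I2) = n(S2O3^2-)/2 = 8.394 × 10^-4 mol
n(OCl^-) in the aliquot = 8.394 × 10^-4 mol (1:1 ratio)
[OCl^-]_dilute = 8.394 × 10^-4 / 0.02545 = 0.03298 mol/L
[OCl^-]_original = 0.03298 × 500.0/25.14 = 0.6560 mol/L

0.6560 M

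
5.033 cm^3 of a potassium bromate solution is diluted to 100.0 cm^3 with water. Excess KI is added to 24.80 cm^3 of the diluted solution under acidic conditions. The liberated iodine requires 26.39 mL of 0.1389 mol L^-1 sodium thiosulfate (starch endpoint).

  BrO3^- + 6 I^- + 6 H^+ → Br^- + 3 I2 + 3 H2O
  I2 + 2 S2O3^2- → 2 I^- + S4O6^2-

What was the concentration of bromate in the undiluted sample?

0.4895 mol/L

n(S2O3^2-) = 0.02639 × 0.1389 = 3.666 × 10^-3 mol
n(I2) = n(S2O3^2-)/2 = 1.833 × 10^-3 mol
From the 1:3 ratio, n(BrO3^-) in the aliquot = 1/3 × 1.833 × 10^-3 = 6.109 × 10^-4 mol
[BrO3^-]_dilute = 6.109 × 10^-4 / 0.02480 = 0.02463 mol/L
[BrO3^-]_original = 0.02463 × 100.0/5.033 = 0.4895 mol/L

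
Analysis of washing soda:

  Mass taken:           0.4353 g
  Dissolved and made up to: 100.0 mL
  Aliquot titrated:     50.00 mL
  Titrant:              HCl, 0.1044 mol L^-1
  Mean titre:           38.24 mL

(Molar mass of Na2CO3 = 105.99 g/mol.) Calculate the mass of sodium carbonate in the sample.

Na2CO3 + 2 HCl → 2 NaCl + H2O + CO2
n(HCl) per titration = 0.03824 × 0.1044 = 3.992 × 10^-3 mol
From the 1:2 ratio, n(Na2CO3) in each aliquot = 1/2 × 3.992 × 10^-3 = 1.996 × 10^-3 mol
n(Na2CO3) in the whole flask = 1.996 × 10^-3 × 100.0/50.00 = 3.992 × 10^-3 mol
mass of Na2CO3 = 3.992 × 10^-3 × 105.99 = 0.4231 g

0.4231 g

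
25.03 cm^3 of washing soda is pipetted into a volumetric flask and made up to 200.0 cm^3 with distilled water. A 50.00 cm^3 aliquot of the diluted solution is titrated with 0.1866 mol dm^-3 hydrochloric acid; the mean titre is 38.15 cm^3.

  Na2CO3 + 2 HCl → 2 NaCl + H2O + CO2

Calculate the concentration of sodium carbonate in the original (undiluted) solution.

n(HCl) = 0.03815 × 0.1866 = 7.119 × 10^-3 mol
From the 1:2 ratio, n(Na2CO3) in the aliquot = 1/2 × 7.119 × 10^-3 = 3.559 × 10^-3 mol
[Na2CO3]_dilute = 3.559 × 10^-3 / 0.05000 = 0.07119 mol/L
Dilution factor = 200.0 / 25.03 = 7.990
[Na2CO3]_stock = 0.07119 × 7.990 = 0.5688 mol/L

0.5688 mol/L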